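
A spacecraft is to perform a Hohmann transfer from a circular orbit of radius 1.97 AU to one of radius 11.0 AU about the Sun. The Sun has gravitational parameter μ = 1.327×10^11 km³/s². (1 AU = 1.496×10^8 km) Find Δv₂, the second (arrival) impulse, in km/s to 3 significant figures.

In km: r₁ = 1.97 × 1.496×10^8 = 2.94712×10^8 km; r₂ = 11.0 × 1.496×10^8 = 1.6456×10^9 km.
The Hohmann ellipse has a_t = (r₁ + r₂)/2 = 9.70156×10^8 km.
On the circular orbit at r = 1.6456×10^9 km, v_c = √(μ/r) = 8.980 km/s.
Transfer-orbit speed at the same r (vis-viva, a = a_t): v_t = √[μ(2/r − 1/a_t)] = 4.949 km/s.
Δv₂ = |v_t − v_c| = |4.949 − 8.980| = 4.031 km/s.

Δv₂ = 4.03 km/s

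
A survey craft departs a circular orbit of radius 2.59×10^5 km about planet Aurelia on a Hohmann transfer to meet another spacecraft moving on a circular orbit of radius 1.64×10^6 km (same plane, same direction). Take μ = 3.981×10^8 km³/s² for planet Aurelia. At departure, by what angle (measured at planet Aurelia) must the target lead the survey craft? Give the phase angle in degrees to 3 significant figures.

φ = 101°

The Hohmann ellipse has a_t = (r₁ + r₂)/2 = 9.495×10^5 km.
The half-period of the transfer ellipse is t = π√(a_t³/μ) = 1.457×10^5 s.
The target's mean motion on its circular orbit is ω₂ = √(μ/r₂³) = 9.500×10^-6 rad/s.
Angle swept by the target during transfer: ω₂·t = 1.384 rad = 79.30°.
The survey craft traverses 180° on the transfer ellipse, so the target must lead by 180° − 79.30° = 101°.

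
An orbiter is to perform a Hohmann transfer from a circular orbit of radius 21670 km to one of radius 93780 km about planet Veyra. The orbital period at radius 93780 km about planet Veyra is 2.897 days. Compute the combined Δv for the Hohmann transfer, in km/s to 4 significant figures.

Δv = 2.257 km/s

From Kepler's third law T² = 4π²r³/μ at r = 93780 km, T = 2.897 days = 2.897 × 86400 s = 2.503008×10^5 s: μ = 4π²r³/T² = 5.19716×10^5 km³/s².
Semi-major axis of the transfer orbit: a_t = (21670 + 93780)/2 = 57725 km.
Circular speed at r₁: v₁ = √(μ/r₁) = √(5.19716×10^5/21670) = 4.897 km/s.
Transfer-orbit speed at r₁ (vis-viva): v_p = √[μ(2/r₁ − 1/a_t)] = 6.242 km/s.
First burn Δv₁ = |v_p − v₁| = 1.345 km/s.
At r₂, v₂ = √(μ/r₂) = 2.3541160 km/s.
Transfer-orbit speed at r₂: v_a = √[μ(2/r₂ − 1/a_t)] = 1.4423656 km/s.
Second burn Δv₂ = |v₂ − v_a| = 0.9118 km/s.
Total Δv = Δv₁ + Δv₂ = 2.257 km/s.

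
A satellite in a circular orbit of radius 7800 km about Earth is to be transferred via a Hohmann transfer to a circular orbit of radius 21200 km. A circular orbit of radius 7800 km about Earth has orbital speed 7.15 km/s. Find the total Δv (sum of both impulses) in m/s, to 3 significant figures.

Δv = 2650 m/s

From the circular-orbit relation v² = μ/r at r = 7800 km: μ = v²r = (7.15)² × 7800 = 3.98756×10^5 km³/s².
The Hohmann ellipse has a_t = (r₁ + r₂)/2 = 14500 km.
At r₁ the circular-orbit speed is v₁ = √(μ/r₁) = 7.1500 km/s.
On the transfer ellipse at r₁, v² = μ(2/r − 1/a) gives v_p = √[μ(2/r₁ − 1/a_t)] = 8.6455 km/s.
First burn Δv₁ = |v_p − v₁| = 1.4955 km/s.
At r₂, v₂ = √(μ/r₂) = 4.3370 km/s.
Transfer-orbit speed at r₂: v_a = √[μ(2/r₂ − 1/a_t)] = 3.1809 km/s.
Second burn Δv₂ = |v₂ − v_a| = 1.1561 km/s.
Total Δv = Δv₁ + Δv₂ = 2.652 km/s.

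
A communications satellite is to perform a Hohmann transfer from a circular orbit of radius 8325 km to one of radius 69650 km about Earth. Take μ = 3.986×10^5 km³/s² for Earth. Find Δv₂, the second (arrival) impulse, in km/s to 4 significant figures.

Transfer-ellipse semi-major axis a_t = (r₁ + r₂)/2 = (8325 + 69650)/2 = 38987.5 km.
Circular speed at r = 69650 km: v_c = √(μ/r) = 2.392 km/s.
Vis-viva on the transfer ellipse at r = 69650 km gives v_t = √[μ(2/r − 1/a_t)] = 1.105 km/s.
Δv₂ = |v_t − v_c| = |1.105 − 2.392| = 1.287 km/s.

Δv₂ = 1.287 km/s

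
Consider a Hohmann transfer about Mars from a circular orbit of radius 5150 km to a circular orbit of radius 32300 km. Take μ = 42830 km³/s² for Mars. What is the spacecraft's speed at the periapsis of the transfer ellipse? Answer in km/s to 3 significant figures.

v = 3.79 km/s

Transfer-ellipse semi-major axis a_t = (r₁ + r₂)/2 = (5150 + 32300)/2 = 18725 km.
At periapsis, r = 5150 km.
From the vis-viva equation, v = √[μ(2/r − 1/a_t)] = 3.788 km/s.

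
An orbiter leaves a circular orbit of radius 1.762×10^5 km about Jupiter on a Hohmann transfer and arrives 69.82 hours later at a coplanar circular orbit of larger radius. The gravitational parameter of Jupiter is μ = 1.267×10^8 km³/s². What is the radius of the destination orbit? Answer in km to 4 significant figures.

r₂ = 1.689×10^6 km

Transfer time t = 69.82 hours = 2.51352×10^5 s, and t = π√(a_t³/μ).
So a_t = (μ t²/π²)^(1/3) = (1.267×10^8 × (2.51352×10^5)² / π²)^(1/3) = 9.3257×10^5 km.
Since a_t = (r₁ + r₂)/2, r₂ = 2a_t − r₁ = 2×9.3257×10^5 − 1.762×10^5 = 1.68894×10^6 km.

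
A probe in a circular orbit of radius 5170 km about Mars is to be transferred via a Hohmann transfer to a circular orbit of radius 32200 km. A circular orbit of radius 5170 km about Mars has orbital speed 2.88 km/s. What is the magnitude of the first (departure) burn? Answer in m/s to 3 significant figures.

Δv₁ = 901 m/s

From the circular-orbit relation v² = μ/r at r = 5170 km: μ = v²r = (2.88)² × 5170 = 42882.0 km³/s².
Semi-major axis of the transfer orbit: a_t = (5170 + 32200)/2 = 18685 km.
On the circular orbit at r = 5170 km, v_c = √(μ/r) = 2.8800 km/s.
Transfer-orbit speed at the same r (vis-viva, a = a_t): v_t = √[μ(2/r − 1/a_t)] = 3.7807 km/s.
Δv₁ = |v_t − v_c| = |3.7807 − 2.8800| = 0.9007 km/s.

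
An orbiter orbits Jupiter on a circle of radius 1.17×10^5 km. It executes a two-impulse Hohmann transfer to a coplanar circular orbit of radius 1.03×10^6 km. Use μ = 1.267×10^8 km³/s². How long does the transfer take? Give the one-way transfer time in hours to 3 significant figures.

t = 33.7 hours

Semi-major axis of the transfer orbit: a_t = (1.170×10^5 + 1.030×10^6)/2 = 5.735×10^5 km.
Half the transfer-orbit period gives t = π√(a_t³/μ) = 1.212×10^5 s.
Converting: 1.212×10^5 s ÷ 3600 s/hour = 33.7 hours.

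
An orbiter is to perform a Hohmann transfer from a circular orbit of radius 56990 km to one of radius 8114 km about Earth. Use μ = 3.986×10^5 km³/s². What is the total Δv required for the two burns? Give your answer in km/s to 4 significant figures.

Δv = 3.589 km/s

The Hohmann ellipse has a_t = (r₁ + r₂)/2 = 32552 km.
At r₁ the circular-orbit speed is v₁ = √(μ/r₁) = 2.6447 km/s.
Transfer-orbit speed at r₁ (vis-viva equation): v_a = √[μ(2/r₁ − 1/a_t)] = 1.3204 km/s.
First burn Δv₁ = |v_a − v₁| = 1.324 km/s.
Circular speed at r₂: v₂ = √(μ/r₂) = 7.009 km/s.
Transfer-orbit speed at r₂: v_p = √[μ(2/r₂ − 1/a_t)] = 9.274 km/s.
Second burn Δv₂ = |v₂ − v_p| = 2.265 km/s.
Δv = Δv₁ + Δv₂ = 1.324 + 2.265 = 3.589 km/s.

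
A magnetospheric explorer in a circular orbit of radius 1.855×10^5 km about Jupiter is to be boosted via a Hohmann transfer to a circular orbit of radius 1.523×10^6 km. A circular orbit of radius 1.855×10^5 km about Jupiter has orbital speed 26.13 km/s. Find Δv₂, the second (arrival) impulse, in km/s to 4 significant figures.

From the circular-orbit relation v² = μ/r at r = 1.855×10^5 km: μ = v²r = (26.13)² × 1.855×10^5 = 1.26655×10^8 km³/s².
Semi-major axis of the transfer orbit: a_t = (1.855×10^5 + 1.523×10^6)/2 = 8.5425×10^5 km.
On the circular orbit at r = 1.523×10^6 km, v_c = √(μ/r) = 9.1193 km/s.
Vis-viva on the transfer ellipse at r = 1.523×10^6 km gives v_t = √[μ(2/r − 1/a_t)] = 4.2495 km/s.
Δv₂ = |v_t − v_c| = |4.2495 − 9.1193| = 4.870 km/s.

Δv₂ = 4.870 km/s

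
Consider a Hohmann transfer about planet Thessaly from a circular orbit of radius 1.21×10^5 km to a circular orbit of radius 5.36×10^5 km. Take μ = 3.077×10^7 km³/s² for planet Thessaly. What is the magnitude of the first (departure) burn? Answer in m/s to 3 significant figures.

Δv₁ = 4420 m/s

The Hohmann ellipse has a_t = (r₁ + r₂)/2 = 3.285×10^5 km.
On the circular orbit at r = 1.210×10^5 km, v_c = √(μ/r) = 15.947 km/s.
Transfer-orbit speed at the same r (vis-viva, a = a_t): v_t = √[μ(2/r − 1/a_t)] = 20.370 km/s.
Δv₁ = |v_t − v_c| = |20.370 − 15.947| = 4.423 km/s.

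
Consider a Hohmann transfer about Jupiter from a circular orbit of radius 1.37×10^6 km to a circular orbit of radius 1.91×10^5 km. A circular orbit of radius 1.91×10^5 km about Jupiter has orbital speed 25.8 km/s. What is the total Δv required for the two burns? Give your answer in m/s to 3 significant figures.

Δv = 13200 m/s

From the circular-orbit relation v² = μ/r at r = 1.91×10^5 km: μ = v²r = (25.8)² × 1.91×10^5 = 1.27137×10^8 km³/s².
Semi-major axis of the transfer orbit: a_t = (1.370×10^6 + 1.910×10^5)/2 = 7.805×10^5 km.
At r₁ the circular-orbit speed is v₁ = √(μ/r₁) = 9.633 km/s.
Transfer-orbit speed at r₁ (v² = μ(2/r − 1/a)): v_a = √[μ(2/r₁ − 1/a_t)] = 4.765 km/s.
First burn Δv₁ = |v_a − v₁| = 4.868 km/s.
Circular speed at r₂: v₂ = √(μ/r₂) = 25.800 km/s.
Transfer-orbit speed at r₂: v_p = √[μ(2/r₂ − 1/a_t)] = 34.182 km/s.
Second burn Δv₂ = |v₂ − v_p| = 8.382 km/s.
Δv = Δv₁ + Δv₂ = 4.868 + 8.382 = 13.25 km/s.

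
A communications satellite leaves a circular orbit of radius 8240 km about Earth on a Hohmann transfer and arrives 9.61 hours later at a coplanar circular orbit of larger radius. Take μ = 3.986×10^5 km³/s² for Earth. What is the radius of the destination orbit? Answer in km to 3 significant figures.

r₂ = 64600 km

Transfer time t = 9.61 hours = 34596 s, and t = π√(a_t³/μ).
So a_t = (μ t²/π²)^(1/3) = (3.986×10^5 × (34596)² / π²)^(1/3) = 36428 km.
Since a_t = (r₁ + r₂)/2, r₂ = 2a_t − r₁ = 2×36428 − 8240 = 64616 km.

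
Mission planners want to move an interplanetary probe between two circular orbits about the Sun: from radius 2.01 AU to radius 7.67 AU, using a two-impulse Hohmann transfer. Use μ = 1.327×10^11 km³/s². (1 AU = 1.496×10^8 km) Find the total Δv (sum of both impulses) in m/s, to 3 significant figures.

Δv = 9260 m/s

In km: r₁ = 2.01 × 1.496×10^8 = 3.00696×10^8 km; r₂ = 7.67 × 1.496×10^8 = 1.147432×10^9 km.
Semi-major axis of the transfer orbit: a_t = (3.00696×10^8 + 1.147432×10^9)/2 = 7.24064×10^8 km.
At r₁ the circular-orbit speed is v₁ = √(μ/r₁) = 21.007 km/s.
On the transfer ellipse at r₁, vis-viva gives v_p = √[μ(2/r₁ − 1/a_t)] = 26.445 km/s.
First burn Δv₁ = |v_p − v₁| = 5.438 km/s.
Circular speed at r₂: v₂ = √(μ/r₂) = 10.754 km/s.
Transfer-orbit speed at r₂: v_a = √[μ(2/r₂ − 1/a_t)] = 6.9302 km/s.
Second burn Δv₂ = |v₂ − v_a| = 3.824 km/s.
Total Δv = Δv₁ + Δv₂ = 9.262 km/s.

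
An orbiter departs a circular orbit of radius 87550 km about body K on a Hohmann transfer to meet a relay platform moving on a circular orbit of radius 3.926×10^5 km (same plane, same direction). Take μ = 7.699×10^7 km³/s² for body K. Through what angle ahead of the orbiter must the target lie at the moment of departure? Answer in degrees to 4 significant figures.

Semi-major axis of the transfer orbit: a_t = (87550 + 3.926×10^5)/2 = 2.40075×10^5 km.
Transfer time t = π√(a_t³/μ) = 42116.6 s.
The target's mean motion on its circular orbit is ω₂ = √(μ/r₂³) = 3.56691×10^-5 rad/s.
Angle swept by the target during transfer: ω₂·t = 1.50226 rad = 86.07°.
Arrival is 180° from departure on the ellipse, so φ = 180° − 86.07° = 93.93°.

φ = 93.93°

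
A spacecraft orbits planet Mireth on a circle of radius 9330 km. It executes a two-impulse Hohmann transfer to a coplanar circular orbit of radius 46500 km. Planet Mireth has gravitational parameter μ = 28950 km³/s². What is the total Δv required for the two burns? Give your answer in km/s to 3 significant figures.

Δv = 0.845 km/s

The Hohmann ellipse has a_t = (r₁ + r₂)/2 = 27915 km.
At r₁ the circular-orbit speed is v₁ = √(μ/r₁) = 1.7615 km/s.
On the transfer ellipse at r₁, vis-viva equation gives v_p = √[μ(2/r₁ − 1/a_t)] = 2.2735 km/s.
First burn Δv₁ = |v_p − v₁| = 0.5120 km/s.
Circular speed at r₂: v₂ = √(μ/r₂) = 0.78904 km/s.
Transfer-orbit speed at r₂: v_a = √[μ(2/r₂ − 1/a_t)] = 0.45616 km/s.
Second burn Δv₂ = |v₂ − v_a| = 0.3329 km/s.
Δv = Δv₁ + Δv₂ = 0.5120 + 0.3329 = 0.8449 km/s.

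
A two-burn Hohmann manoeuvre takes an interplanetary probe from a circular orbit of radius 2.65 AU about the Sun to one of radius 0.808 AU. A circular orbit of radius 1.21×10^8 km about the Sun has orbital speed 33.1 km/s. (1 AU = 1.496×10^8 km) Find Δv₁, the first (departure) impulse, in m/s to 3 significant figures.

From the circular-orbit relation v² = μ/r at r = 1.21×10^8 km: μ = v²r = (33.1)² × 1.21×10^8 = 1.32569×10^11 km³/s².
In km: r₁ = 2.65 × 1.496×10^8 = 3.9644×10^8 km; r₂ = 0.808 × 1.496×10^8 = 1.208768×10^8 km.
Semi-major axis of the transfer orbit: a_t = (3.9644×10^8 + 1.208768×10^8)/2 = 2.586584×10^8 km.
On the circular orbit at r = 3.9644×10^8 km, v_c = √(μ/r) = 18.287 km/s.
Vis-viva on the transfer ellipse at r = 3.9644×10^8 km gives v_t = √[μ(2/r − 1/a_t)] = 12.501 km/s.
Δv₁ = |v_t − v_c| = |12.501 − 18.287| = 5.786 km/s.

Δv₁ = 5790 m/s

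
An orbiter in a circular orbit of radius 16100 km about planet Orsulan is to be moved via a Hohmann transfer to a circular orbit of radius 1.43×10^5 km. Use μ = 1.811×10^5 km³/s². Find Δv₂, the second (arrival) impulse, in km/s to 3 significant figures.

The Hohmann ellipse has a_t = (r₁ + r₂)/2 = 79550 km.
Circular speed at r = 1.430×10^5 km: v_c = √(μ/r) = 1.1254 km/s.
Vis-viva on the transfer ellipse at r = 1.430×10^5 km gives v_t = √[μ(2/r − 1/a_t)] = 0.50627 km/s.
Δv₂ = |v_t − v_c| = |0.50627 − 1.1254| = 0.6191 km/s.

Δv₂ = 0.619 km/s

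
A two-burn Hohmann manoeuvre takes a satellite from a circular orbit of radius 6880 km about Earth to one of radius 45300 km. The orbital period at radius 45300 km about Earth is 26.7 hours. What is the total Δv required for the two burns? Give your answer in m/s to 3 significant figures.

From Kepler's third law T² = 4π²r³/μ at r = 45300 km, T = 26.7 hours = 26.7 × 3600 s = 96120 s: μ = 4π²r³/T² = 3.97216×10^5 km³/s².
Transfer-ellipse semi-major axis a_t = (r₁ + r₂)/2 = (6880 + 45300)/2 = 26090 km.
At r₁ the circular-orbit speed is v₁ = √(μ/r₁) = 7.598348 km/s.
On the transfer ellipse at r₁, vis-viva gives v_p = √[μ(2/r₁ − 1/a_t)] = 10.01224 km/s.
First burn Δv₁ = |v_p − v₁| = 2.41389 km/s.
Circular speed at r₂: v₂ = √(μ/r₂) = 2.961177 km/s.
Transfer-orbit speed at r₂: v_a = √[μ(2/r₂ − 1/a_t)] = 1.520623 km/s.
Second burn Δv₂ = |v₂ − v_a| = 1.44055 km/s.
Δv = Δv₁ + Δv₂ = 2.41389 + 1.44055 = 3.854 km/s.

Δv = 3850 m/s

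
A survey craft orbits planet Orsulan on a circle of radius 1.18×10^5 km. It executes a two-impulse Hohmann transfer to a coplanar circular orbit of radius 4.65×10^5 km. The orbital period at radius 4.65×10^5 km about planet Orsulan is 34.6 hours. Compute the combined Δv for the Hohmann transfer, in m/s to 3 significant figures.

Δv = 20800 m/s

From Kepler's third law T² = 4π²r³/μ at r = 4.65×10^5 km, T = 34.6 hours = 34.6 × 3600 s = 1.2456×10^5 s: μ = 4π²r³/T² = 2.55836×10^8 km³/s².
The Hohmann ellipse has a_t = (r₁ + r₂)/2 = 2.915×10^5 km.
Circular speed at r₁: v₁ = √(μ/r₁) = √(2.55836×10^8/1.180×10^5) = 46.56 km/s.
On the transfer ellipse at r₁, vis-viva gives v_p = √[μ(2/r₁ − 1/a_t)] = 58.81 km/s.
First burn Δv₁ = |v_p − v₁| = 12.25 km/s.
At r₂, v₂ = √(μ/r₂) = 23.456 km/s.
Transfer-orbit speed at r₂: v_a = √[μ(2/r₂ − 1/a_t)] = 14.924 km/s.
Second burn Δv₂ = |v₂ − v_a| = 8.532 km/s.
Δv = Δv₁ + Δv₂ = 12.25 + 8.532 = 20.78 km/s.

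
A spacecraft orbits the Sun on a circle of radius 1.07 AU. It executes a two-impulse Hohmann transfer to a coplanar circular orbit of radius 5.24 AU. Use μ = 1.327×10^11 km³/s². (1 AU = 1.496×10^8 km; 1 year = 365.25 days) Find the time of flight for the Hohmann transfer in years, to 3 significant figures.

In km: r₁ = 1.07 × 1.496×10^8 = 1.60072×10^8 km; r₂ = 5.24 × 1.496×10^8 = 7.83904×10^8 km.
The Hohmann ellipse has a_t = (r₁ + r₂)/2 = 4.71988×10^8 km.
Half the transfer-orbit period gives t = π√(a_t³/μ) = 8.843×10^7 s.
Converting: 8.843×10^7 s ÷ 3.15576×10^7 s/year (365.25 × 86400) = 2.80 years.

t = 2.80 years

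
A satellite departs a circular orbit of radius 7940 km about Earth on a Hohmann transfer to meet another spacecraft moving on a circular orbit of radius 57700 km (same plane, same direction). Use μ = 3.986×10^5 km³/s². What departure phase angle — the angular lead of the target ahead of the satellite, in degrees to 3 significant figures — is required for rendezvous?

The Hohmann ellipse has a_t = (r₁ + r₂)/2 = 32820 km.
Transfer time t = π√(a_t³/μ) = 29586 s.
Target angular speed ω₂ = √(μ/r₂³) = 4.5552×10^-5 rad/s.
Angle swept by the target during transfer: ω₂·t = 1.3477 rad = 77.22°.
The satellite traverses 180° on the transfer ellipse, so the target must lead by 180° − 77.22° = 103°.

φ = 103°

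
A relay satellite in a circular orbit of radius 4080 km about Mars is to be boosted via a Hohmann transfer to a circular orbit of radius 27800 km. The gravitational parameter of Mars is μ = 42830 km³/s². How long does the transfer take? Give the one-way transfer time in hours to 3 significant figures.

t = 8.49 hours

Semi-major axis of the transfer orbit: a_t = (4080 + 27800)/2 = 15940 km.
Transfer time t = π√(a_t³/μ) = π√((15940)³ / 42830) = 30550 s.
Converting: 30550 s ÷ 3600 s/hour = 8.49 hours.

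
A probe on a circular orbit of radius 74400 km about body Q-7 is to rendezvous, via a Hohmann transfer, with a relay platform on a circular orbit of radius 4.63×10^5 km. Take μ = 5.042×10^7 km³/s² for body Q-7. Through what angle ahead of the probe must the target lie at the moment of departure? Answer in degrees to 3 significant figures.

Transfer-ellipse semi-major axis a_t = (r₁ + r₂)/2 = (74400 + 4.630×10^5)/2 = 2.687×10^5 km.
Transfer time t = π√(a_t³/μ) = 61620 s.
Target angular speed ω₂ = √(μ/r₂³) = 2.254×10^-5 rad/s.
Angle swept by the target during transfer: ω₂·t = 1.389 rad = 79.58°.
Arrival is 180° from departure on the ellipse, so φ = 180° − 79.58° = 100°.

φ = 100°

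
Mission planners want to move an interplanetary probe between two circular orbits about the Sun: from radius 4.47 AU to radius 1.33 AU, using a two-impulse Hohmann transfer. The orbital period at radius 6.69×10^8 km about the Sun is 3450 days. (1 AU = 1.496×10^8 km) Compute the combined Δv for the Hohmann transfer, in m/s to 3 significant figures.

Δv = 10800 m/s

From Kepler's third law T² = 4π²r³/μ at r = 6.69×10^8 km, T = 3450 days = 3450 × 86400 s = 2.9808×10^8 s: μ = 4π²r³/T² = 1.33037×10^11 km³/s².
In km: r₁ = 4.47 × 1.496×10^8 = 6.68712×10^8 km; r₂ = 1.33 × 1.496×10^8 = 1.98968×10^8 km.
Transfer-ellipse semi-major axis a_t = (r₁ + r₂)/2 = (6.68712×10^8 + 1.98968×10^8)/2 = 4.3384×10^8 km.
Circular speed at r₁: v₁ = √(μ/r₁) = √(1.33037×10^11/6.68712×10^8) = 14.105 km/s.
On the transfer ellipse at r₁, v² = μ(2/r − 1/a) gives v_a = √[μ(2/r₁ − 1/a_t)] = 9.5520 km/s.
First burn Δv₁ = |v_a − v₁| = 4.553 km/s.
At r₂, v₂ = √(μ/r₂) = 25.858 km/s.
Transfer-orbit speed at r₂: v_p = √[μ(2/r₂ − 1/a_t)] = 32.103 km/s.
Second burn Δv₂ = |v₂ − v_p| = 6.245 km/s.
Δv = Δv₁ + Δv₂ = 4.553 + 6.245 = 10.80 km/s.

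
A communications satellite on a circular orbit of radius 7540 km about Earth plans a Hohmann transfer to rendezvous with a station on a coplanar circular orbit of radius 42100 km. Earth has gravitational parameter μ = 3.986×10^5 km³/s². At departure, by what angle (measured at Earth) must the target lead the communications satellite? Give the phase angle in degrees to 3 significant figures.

The Hohmann ellipse has a_t = (r₁ + r₂)/2 = 24820 km.
The half-period of the transfer ellipse is t = π√(a_t³/μ) = 19457 s.
The target's mean motion on its circular orbit is ω₂ = √(μ/r₂³) = 7.3088×10^-5 rad/s.
Angle swept by the target during transfer: ω₂·t = 1.4221 rad = 81.48°.
The communications satellite traverses 180° on the transfer ellipse, so the target must lead by 180° − 81.48° = 98.5°.

φ = 98.5°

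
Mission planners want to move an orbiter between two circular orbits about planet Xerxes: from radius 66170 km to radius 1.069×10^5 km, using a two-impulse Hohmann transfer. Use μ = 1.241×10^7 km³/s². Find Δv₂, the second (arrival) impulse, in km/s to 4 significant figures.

Δv₂ = 1.353 km/s

Semi-major axis of the transfer orbit: a_t = (66170 + 1.069×10^5)/2 = 86535 km.
Circular speed at r = 1.069×10^5 km: v_c = √(μ/r) = 10.7745 km/s.
Vis-viva on the transfer ellipse at r = 1.069×10^5 km gives v_t = √[μ(2/r − 1/a_t)] = 9.42175 km/s.
Δv₂ = |v_t − v_c| = |9.42175 − 10.7745| = 1.353 km/s.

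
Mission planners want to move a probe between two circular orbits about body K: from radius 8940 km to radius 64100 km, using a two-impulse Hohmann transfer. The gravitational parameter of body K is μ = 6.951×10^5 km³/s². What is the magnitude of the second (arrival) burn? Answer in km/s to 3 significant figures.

Δv₂ = 1.66 km/s

Semi-major axis of the transfer orbit: a_t = (8940 + 64100)/2 = 36520 km.
Circular speed at r = 64100 km: v_c = √(μ/r) = 3.293 km/s.
Transfer-orbit speed at the same r (vis-viva, a = a_t): v_t = √[μ(2/r − 1/a_t)] = 1.629 km/s.
Δv₂ = |v_t − v_c| = |1.629 − 3.293| = 1.664 km/s.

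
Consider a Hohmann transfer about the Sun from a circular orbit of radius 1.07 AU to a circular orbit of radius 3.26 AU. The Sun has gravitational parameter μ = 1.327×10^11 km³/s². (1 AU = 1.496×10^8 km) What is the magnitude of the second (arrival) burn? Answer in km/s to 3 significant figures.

Δv₂ = 4.90 km/s

In km: r₁ = 1.07 × 1.496×10^8 = 1.60072×10^8 km; r₂ = 3.26 × 1.496×10^8 = 4.87696×10^8 km.
The Hohmann ellipse has a_t = (r₁ + r₂)/2 = 3.23884×10^8 km.
On the circular orbit at r = 4.87696×10^8 km, v_c = √(μ/r) = 16.495 km/s.
Transfer-orbit speed at the same r (vis-viva, a = a_t): v_t = √[μ(2/r − 1/a_t)] = 11.596 km/s.
Δv₂ = |v_t − v_c| = |11.596 − 16.495| = 4.899 km/s.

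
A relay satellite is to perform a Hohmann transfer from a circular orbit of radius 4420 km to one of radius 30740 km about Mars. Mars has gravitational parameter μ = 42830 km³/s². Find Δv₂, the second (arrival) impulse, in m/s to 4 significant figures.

Δv₂ = 588.5 m/s

Transfer-ellipse semi-major axis a_t = (r₁ + r₂)/2 = (4420 + 30740)/2 = 17580 km.
On the circular orbit at r = 30740 km, v_c = √(μ/r) = 1.1804 km/s.
Vis-viva on the transfer ellipse at r = 30740 km gives v_t = √[μ(2/r − 1/a_t)] = 0.59187 km/s.
Δv₂ = |v_t − v_c| = |0.59187 − 1.1804| = 0.5885 km/s.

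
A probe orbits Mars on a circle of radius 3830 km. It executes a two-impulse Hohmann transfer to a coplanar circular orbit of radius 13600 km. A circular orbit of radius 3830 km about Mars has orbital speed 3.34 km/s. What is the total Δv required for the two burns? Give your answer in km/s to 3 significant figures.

From the circular-orbit relation v² = μ/r at r = 3830 km: μ = v²r = (3.34)² × 3830 = 42725.9 km³/s².
The Hohmann ellipse has a_t = (r₁ + r₂)/2 = 8715 km.
At r₁ the circular-orbit speed is v₁ = √(μ/r₁) = 3.3400 km/s.
On the transfer ellipse at r₁, vis-viva gives v_p = √[μ(2/r₁ − 1/a_t)] = 4.1724 km/s.
First burn Δv₁ = |v_p − v₁| = 0.8324 km/s.
Circular speed at r₂: v₂ = √(μ/r₂) = 1.772460 km/s.
Transfer-orbit speed at r₂: v_a = √[μ(2/r₂ − 1/a_t)] = 1.175011 km/s.
Second burn Δv₂ = |v₂ − v_a| = 0.5974 km/s.
Total Δv = Δv₁ + Δv₂ = 1.430 km/s.

Δv = 1.43 km/s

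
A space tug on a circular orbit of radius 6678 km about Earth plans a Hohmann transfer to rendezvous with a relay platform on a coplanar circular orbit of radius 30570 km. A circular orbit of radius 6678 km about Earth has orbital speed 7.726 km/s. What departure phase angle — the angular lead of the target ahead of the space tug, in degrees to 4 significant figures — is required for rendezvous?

From the circular-orbit relation v² = μ/r at r = 6678 km: μ = v²r = (7.726)² × 6678 = 3.98617×10^5 km³/s².
Transfer-ellipse semi-major axis a_t = (r₁ + r₂)/2 = (6678 + 30570)/2 = 18624 km.
The half-period of the transfer ellipse is t = π√(a_t³/μ) = 12647 s.
The target's mean motion on its circular orbit is ω₂ = √(μ/r₂³) = 1.1812×10^-4 rad/s.
Angle swept by the target during transfer: ω₂·t = 1.4939 rad = 85.59°.
The space tug traverses 180° on the transfer ellipse, so the target must lead by 180° − 85.59° = 94.41°.

φ = 94.41°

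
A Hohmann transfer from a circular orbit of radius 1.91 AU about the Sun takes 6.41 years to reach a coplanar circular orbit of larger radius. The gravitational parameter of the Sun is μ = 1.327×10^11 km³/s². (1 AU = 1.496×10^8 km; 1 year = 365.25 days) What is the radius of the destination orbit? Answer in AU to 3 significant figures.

In km: r₁ = 1.91 × 1.496×10^8 = 2.85736×10^8 km.
Transfer time t = 6.41 years × 365.25 × 86400 s = 2.02284216×10^8 s, and t = π√(a_t³/μ).
So a_t = (μ t²/π²)^(1/3) = (1.327×10^11 × (2.02284216×10^8)² / π²)^(1/3) = 8.1940×10^8 km.
Since a_t = (r₁ + r₂)/2, r₂ = 2a_t − r₁ = 2×8.1940×10^8 − 2.85736×10^8 = 1.353064×10^9 km.
In AU: r₂ = 1.353064×10^9 / 1.496×10^8 = 9.04 AU.

r₂ = 9.04 AU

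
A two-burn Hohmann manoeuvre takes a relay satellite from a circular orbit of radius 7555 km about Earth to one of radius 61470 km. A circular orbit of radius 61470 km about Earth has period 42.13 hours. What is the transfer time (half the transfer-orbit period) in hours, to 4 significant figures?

t = 8.862 hours

From Kepler's third law T² = 4π²r³/μ at r = 61470 km, T = 42.13 hours = 42.13 × 3600 s = 1.51668×10^5 s: μ = 4π²r³/T² = 3.98622×10^5 km³/s².
Transfer-ellipse semi-major axis a_t = (r₁ + r₂)/2 = (7555 + 61470)/2 = 34512.5 km.
By Kepler's third law the transfer-orbit period is T = 2π√(a_t³/μ), so t = T/2 = 31903 s.
Converting: 31903 s ÷ 3600 s/hour = 8.862 hours.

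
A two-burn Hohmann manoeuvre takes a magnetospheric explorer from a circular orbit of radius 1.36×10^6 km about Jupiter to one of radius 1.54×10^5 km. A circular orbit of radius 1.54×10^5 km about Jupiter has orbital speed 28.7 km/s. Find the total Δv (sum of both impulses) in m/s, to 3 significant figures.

Δv = 15100 m/s

From the circular-orbit relation v² = μ/r at r = 1.54×10^5 km: μ = v²r = (28.7)² × 1.54×10^5 = 1.26848×10^8 km³/s².
Semi-major axis of the transfer orbit: a_t = (1.360×10^6 + 1.540×10^5)/2 = 7.570×10^5 km.
At r₁ the circular-orbit speed is v₁ = √(μ/r₁) = 9.658 km/s.
Transfer-orbit speed at r₁ (vis-viva): v_a = √[μ(2/r₁ − 1/a_t)] = 4.356 km/s.
First burn Δv₁ = |v_a − v₁| = 5.302 km/s.
Circular speed at r₂: v₂ = √(μ/r₂) = 28.700 km/s.
Transfer-orbit speed at r₂: v_p = √[μ(2/r₂ − 1/a_t)] = 38.468 km/s.
Second burn Δv₂ = |v₂ − v_p| = 9.768 km/s.
Total Δv = Δv₁ + Δv₂ = 15.07 km/s.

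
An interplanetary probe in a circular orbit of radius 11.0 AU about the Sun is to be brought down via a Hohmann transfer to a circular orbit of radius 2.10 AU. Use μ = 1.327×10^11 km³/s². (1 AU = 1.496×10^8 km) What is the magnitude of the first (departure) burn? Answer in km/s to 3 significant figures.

In km: r₁ = 11.0 × 1.496×10^8 = 1.6456×10^9 km; r₂ = 2.10 × 1.496×10^8 = 3.1416×10^8 km.
Transfer-ellipse semi-major axis a_t = (r₁ + r₂)/2 = (1.6456×10^9 + 3.1416×10^8)/2 = 9.7988×10^8 km.
On the circular orbit at r = 1.6456×10^9 km, v_c = √(μ/r) = 8.980 km/s.
Transfer-orbit speed at the same r (vis-viva, a = a_t): v_t = √[μ(2/r − 1/a_t)] = 5.085 km/s.
Δv₁ = |v_t − v_c| = |5.085 − 8.980| = 3.895 km/s.

Δv₁ = 3.90 km/s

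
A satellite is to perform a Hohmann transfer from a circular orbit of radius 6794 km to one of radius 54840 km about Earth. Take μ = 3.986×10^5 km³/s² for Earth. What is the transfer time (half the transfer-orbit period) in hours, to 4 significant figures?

t = 7.478 hours

Transfer-ellipse semi-major axis a_t = (r₁ + r₂)/2 = (6794 + 54840)/2 = 30817 km.
Half the transfer-orbit period gives t = π√(a_t³/μ) = 26920 s.
Converting: 26920 s ÷ 3600 s/hour = 7.478 hours.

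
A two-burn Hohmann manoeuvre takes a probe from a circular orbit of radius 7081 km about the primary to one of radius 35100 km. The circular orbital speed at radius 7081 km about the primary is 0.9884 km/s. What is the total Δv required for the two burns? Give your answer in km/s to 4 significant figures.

From the circular-orbit relation v² = μ/r at r = 7081 km: μ = v²r = (0.9884)² × 7081 = 6917.67 km³/s².
The Hohmann ellipse has a_t = (r₁ + r₂)/2 = 21090.5 km.
At r₁ the circular-orbit speed is v₁ = √(μ/r₁) = 0.98840 km/s.
Transfer-orbit speed at r₁ (v² = μ(2/r − 1/a)): v_p = √[μ(2/r₁ − 1/a_t)] = 1.2751 km/s.
First burn Δv₁ = |v_p − v₁| = 0.2867 km/s.
At r₂, v₂ = √(μ/r₂) = 0.4439 km/s.
Transfer-orbit speed at r₂: v_a = √[μ(2/r₂ − 1/a_t)] = 0.2572 km/s.
Second burn Δv₂ = |v₂ − v_a| = 0.1867 km/s.
Total Δv = Δv₁ + Δv₂ = 0.4734 km/s.

Δv = 0.4734 km/s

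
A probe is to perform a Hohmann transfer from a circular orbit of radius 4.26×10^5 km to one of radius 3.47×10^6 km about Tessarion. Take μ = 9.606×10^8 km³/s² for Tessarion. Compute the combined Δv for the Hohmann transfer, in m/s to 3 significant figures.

Transfer-ellipse semi-major axis a_t = (r₁ + r₂)/2 = (4.260×10^5 + 3.470×10^6)/2 = 1.948×10^6 km.
At r₁ the circular-orbit speed is v₁ = √(μ/r₁) = 47.49 km/s.
On the transfer ellipse at r₁, vis-viva equation gives v_p = √[μ(2/r₁ − 1/a_t)] = 63.38 km/s.
First burn Δv₁ = |v_p − v₁| = 15.89 km/s.
At r₂, v₂ = √(μ/r₂) = 16.6382 km/s.
Transfer-orbit speed at r₂: v_a = √[μ(2/r₂ − 1/a_t)] = 7.78067 km/s.
Second burn Δv₂ = |v₂ − v_a| = 8.858 km/s.
Total Δv = Δv₁ + Δv₂ = 24.75 km/s.

Δv = 24700 m/s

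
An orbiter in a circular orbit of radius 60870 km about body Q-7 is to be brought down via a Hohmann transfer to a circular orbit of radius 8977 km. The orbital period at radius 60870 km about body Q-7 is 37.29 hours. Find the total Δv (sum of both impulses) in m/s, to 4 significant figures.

Δv = 3780 m/s

From Kepler's third law T² = 4π²r³/μ at r = 60870 km, T = 37.29 hours = 37.29 × 3600 s = 1.34244×10^5 s: μ = 4π²r³/T² = 4.94060×10^5 km³/s².
Transfer-ellipse semi-major axis a_t = (r₁ + r₂)/2 = (60870 + 8977)/2 = 34923.5 km.
Circular speed at r₁: v₁ = √(μ/r₁) = √(4.94060×10^5/60870) = 2.84897 km/s.
On the transfer ellipse at r₁, v² = μ(2/r − 1/a) gives v_a = √[μ(2/r₁ − 1/a_t)] = 1.44443 km/s.
First burn Δv₁ = |v_a − v₁| = 1.4045 km/s.
Circular speed at r₂: v₂ = √(μ/r₂) = 7.41864 km/s.
Transfer-orbit speed at r₂: v_p = √[μ(2/r₂ − 1/a_t)] = 9.79416 km/s.
Second burn Δv₂ = |v₂ − v_p| = 2.3755 km/s.
Δv = Δv₁ + Δv₂ = 1.4045 + 2.3755 = 3.780 km/s.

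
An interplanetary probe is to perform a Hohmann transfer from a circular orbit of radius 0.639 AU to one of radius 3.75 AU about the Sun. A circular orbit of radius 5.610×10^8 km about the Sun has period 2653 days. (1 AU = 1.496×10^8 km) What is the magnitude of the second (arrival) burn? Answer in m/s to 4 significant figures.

Δv₂ = 7080 m/s

From Kepler's third law T² = 4π²r³/μ at r = 5.610×10^8 km, T = 2653 days = 2653 × 86400 s = 2.292192×10^8 s: μ = 4π²r³/T² = 1.32662×10^11 km³/s².
In km: r₁ = 0.639 × 1.496×10^8 = 9.55944×10^7 km; r₂ = 3.75 × 1.496×10^8 = 5.610×10^8 km.
The Hohmann ellipse has a_t = (r₁ + r₂)/2 = 3.282972×10^8 km.
On the circular orbit at r = 5.610×10^8 km, v_c = √(μ/r) = 15.378 km/s.
Transfer-orbit speed at the same r (vis-viva, a = a_t): v_t = √[μ(2/r − 1/a_t)] = 8.2980 km/s.
Δv₂ = |v_t − v_c| = |8.2980 − 15.378| = 7.080 km/s.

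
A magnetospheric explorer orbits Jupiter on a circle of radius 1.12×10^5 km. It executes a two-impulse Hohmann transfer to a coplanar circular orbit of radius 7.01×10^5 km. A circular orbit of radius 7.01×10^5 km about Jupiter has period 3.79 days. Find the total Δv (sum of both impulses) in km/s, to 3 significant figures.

Δv = 16.9 km/s

From Kepler's third law T² = 4π²r³/μ at r = 7.01×10^5 km, T = 3.79 days = 3.79 × 86400 s = 3.27456×10^5 s: μ = 4π²r³/T² = 1.26826×10^8 km³/s².
Semi-major axis of the transfer orbit: a_t = (1.120×10^5 + 7.010×10^5)/2 = 4.065×10^5 km.
At r₁ the circular-orbit speed is v₁ = √(μ/r₁) = 33.65 km/s.
Transfer-orbit speed at r₁ (vis-viva): v_p = √[μ(2/r₁ − 1/a_t)] = 44.19 km/s.
First burn Δv₁ = |v_p − v₁| = 10.54 km/s.
Circular speed at r₂: v₂ = √(μ/r₂) = 13.45 km/s.
Transfer-orbit speed at r₂: v_a = √[μ(2/r₂ − 1/a_t)] = 7.060 km/s.
Second burn Δv₂ = |v₂ − v_a| = 6.390 km/s.
Total Δv = Δv₁ + Δv₂ = 16.93 km/s.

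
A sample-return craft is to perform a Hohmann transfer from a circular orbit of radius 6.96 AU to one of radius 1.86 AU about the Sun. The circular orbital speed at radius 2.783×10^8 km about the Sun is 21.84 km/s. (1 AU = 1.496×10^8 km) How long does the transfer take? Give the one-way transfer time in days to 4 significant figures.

t = 1691 days

From the circular-orbit relation v² = μ/r at r = 2.783×10^8 km: μ = v²r = (21.84)² × 2.783×10^8 = 1.32745×10^11 km³/s².
In km: r₁ = 6.96 × 1.496×10^8 = 1.041216×10^9 km; r₂ = 1.86 × 1.496×10^8 = 2.78256×10^8 km.
Transfer-ellipse semi-major axis a_t = (r₁ + r₂)/2 = (1.041216×10^9 + 2.78256×10^8)/2 = 6.59736×10^8 km.
By Kepler's third law the transfer-orbit period is T = 2π√(a_t³/μ), so t = T/2 = 1.461×10^8 s.
Converting: 1.461×10^8 s ÷ 86400 s/day = 1691 days.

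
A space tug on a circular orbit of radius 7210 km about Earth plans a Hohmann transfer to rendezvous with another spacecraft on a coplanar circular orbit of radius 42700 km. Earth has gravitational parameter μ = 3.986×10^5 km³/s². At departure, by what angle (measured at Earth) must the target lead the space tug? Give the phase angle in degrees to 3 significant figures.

The Hohmann ellipse has a_t = (r₁ + r₂)/2 = 24955 km.
The half-period of the transfer ellipse is t = π√(a_t³/μ) = 19616 s.
The target's mean motion on its circular orbit is ω₂ = √(μ/r₂³) = 7.1553×10^-5 rad/s.
Angle swept by the target during transfer: ω₂·t = 1.4036 rad = 80.42°.
The space tug traverses 180° on the transfer ellipse, so the target must lead by 180° − 80.42° = 99.6°.

φ = 99.6°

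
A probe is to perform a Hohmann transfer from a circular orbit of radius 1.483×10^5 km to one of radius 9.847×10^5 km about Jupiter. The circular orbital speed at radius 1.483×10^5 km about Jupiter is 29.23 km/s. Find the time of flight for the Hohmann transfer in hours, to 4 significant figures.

t = 33.06 hours

From the circular-orbit relation v² = μ/r at r = 1.483×10^5 km: μ = v²r = (29.23)² × 1.483×10^5 = 1.26706×10^8 km³/s².
Transfer-ellipse semi-major axis a_t = (r₁ + r₂)/2 = (1.483×10^5 + 9.847×10^5)/2 = 5.665×10^5 km.
By Kepler's third law the transfer-orbit period is T = 2π√(a_t³/μ), so t = T/2 = 1.190×10^5 s.
Converting: 1.190×10^5 s ÷ 3600 s/hour = 33.06 hours.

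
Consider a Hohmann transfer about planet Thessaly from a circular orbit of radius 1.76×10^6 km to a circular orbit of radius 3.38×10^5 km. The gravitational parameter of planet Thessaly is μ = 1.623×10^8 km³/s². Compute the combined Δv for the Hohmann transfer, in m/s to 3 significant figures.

Δv = 10600 m/s

The Hohmann ellipse has a_t = (r₁ + r₂)/2 = 1.049×10^6 km.
At r₁ the circular-orbit speed is v₁ = √(μ/r₁) = 9.603 km/s.
On the transfer ellipse at r₁, v² = μ(2/r − 1/a) gives v_a = √[μ(2/r₁ − 1/a_t)] = 5.451 km/s.
First burn Δv₁ = |v_a − v₁| = 4.152 km/s.
At r₂, v₂ = √(μ/r₂) = 21.913 km/s.
Transfer-orbit speed at r₂: v_p = √[μ(2/r₂ − 1/a_t)] = 28.384 km/s.
Second burn Δv₂ = |v₂ − v_p| = 6.471 km/s.
Δv = Δv₁ + Δv₂ = 4.152 + 6.471 = 10.62 km/s.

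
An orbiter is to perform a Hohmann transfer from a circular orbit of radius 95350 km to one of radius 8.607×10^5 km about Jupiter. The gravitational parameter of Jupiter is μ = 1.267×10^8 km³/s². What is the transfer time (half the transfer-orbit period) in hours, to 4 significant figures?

t = 25.62 hours

The Hohmann ellipse has a_t = (r₁ + r₂)/2 = 4.78025×10^5 km.
Half the transfer-orbit period gives t = π√(a_t³/μ) = 92240 s.
Converting: 92240 s ÷ 3600 s/hour = 25.62 hours.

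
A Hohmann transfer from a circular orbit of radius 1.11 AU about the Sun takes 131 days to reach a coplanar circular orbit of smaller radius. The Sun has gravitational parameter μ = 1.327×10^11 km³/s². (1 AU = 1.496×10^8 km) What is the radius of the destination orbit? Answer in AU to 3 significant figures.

In km: r₁ = 1.11 × 1.496×10^8 = 1.66056×10^8 km.
Transfer time t = 131 days = 1.13184×10^7 s, and t = π√(a_t³/μ).
So a_t = (μ t²/π²)^(1/3) = (1.327×10^11 × (1.13184×10^7)² / π²)^(1/3) = 1.1987×10^8 km.
Since a_t = (r₁ + r₂)/2, r₂ = 2a_t − r₁ = 2×1.1987×10^8 − 1.66056×10^8 = 7.3684×10^7 km.
In AU: r₂ = 7.3684×10^7 / 1.496×10^8 = 0.493 AU.

r₂ = 0.493 AU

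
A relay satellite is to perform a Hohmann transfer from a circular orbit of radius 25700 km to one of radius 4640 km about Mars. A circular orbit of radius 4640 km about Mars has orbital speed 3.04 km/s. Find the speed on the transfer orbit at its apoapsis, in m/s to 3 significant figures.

From the circular-orbit relation v² = μ/r at r = 4640 km: μ = v²r = (3.04)² × 4640 = 42881.0 km³/s².
The Hohmann ellipse has a_t = (r₁ + r₂)/2 = 15170 km.
The apoapsis of the transfer ellipse is at r = 25700 km.
Applying v² = μ(2/r − 1/a_t): v = 0.7144 km/s.

v = 714 m/s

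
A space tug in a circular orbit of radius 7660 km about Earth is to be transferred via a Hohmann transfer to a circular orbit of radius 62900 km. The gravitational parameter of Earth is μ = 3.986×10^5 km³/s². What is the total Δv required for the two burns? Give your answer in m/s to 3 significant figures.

Δv = 3760 m/s

The Hohmann ellipse has a_t = (r₁ + r₂)/2 = 35280 km.
At r₁ the circular-orbit speed is v₁ = √(μ/r₁) = 7.21364 km/s.
On the transfer ellipse at r₁, vis-viva gives v_p = √[μ(2/r₁ − 1/a_t)] = 9.63197 km/s.
First burn Δv₁ = |v_p − v₁| = 2.4183 km/s.
Circular speed at r₂: v₂ = √(μ/r₂) = 2.51735 km/s.
Transfer-orbit speed at r₂: v_a = √[μ(2/r₂ − 1/a_t)] = 1.17299 km/s.
Second burn Δv₂ = |v₂ − v_a| = 1.3444 km/s.
Δv = Δv₁ + Δv₂ = 2.4183 + 1.3444 = 3.763 km/s.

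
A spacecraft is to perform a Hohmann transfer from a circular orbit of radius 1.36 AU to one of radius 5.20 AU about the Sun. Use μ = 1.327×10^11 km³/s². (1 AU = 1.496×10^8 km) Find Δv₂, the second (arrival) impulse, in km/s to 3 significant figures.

In km: r₁ = 1.36 × 1.496×10^8 = 2.03456×10^8 km; r₂ = 5.20 × 1.496×10^8 = 7.7792×10^8 km.
Semi-major axis of the transfer orbit: a_t = (2.03456×10^8 + 7.7792×10^8)/2 = 4.90688×10^8 km.
Circular speed at r = 7.7792×10^8 km: v_c = √(μ/r) = 13.061 km/s.
Vis-viva on the transfer ellipse at r = 7.7792×10^8 km gives v_t = √[μ(2/r − 1/a_t)] = 8.4101 km/s.
Δv₂ = |v_t − v_c| = |8.4101 − 13.061| = 4.651 km/s.

Δv₂ = 4.65 km/s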